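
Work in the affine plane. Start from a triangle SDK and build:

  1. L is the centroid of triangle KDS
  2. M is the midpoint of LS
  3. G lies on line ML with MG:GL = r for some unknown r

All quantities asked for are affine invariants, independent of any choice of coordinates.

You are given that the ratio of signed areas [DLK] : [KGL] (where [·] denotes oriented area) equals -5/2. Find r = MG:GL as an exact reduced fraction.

r = 1/4

Set S = (0, 0), D = (1, 0), K = (0, 1); any affine frame gives the same invariant.
1. L is the centroid of triangle KDS ⇒ L = (1/3, 1/3)
2. M is the midpoint of LS ⇒ M = (1/6, 1/6)
3. With MG:GL = r, write λ = r/(r+1) so G = M + λ·(L−M); G is affine-linear in λ
Every point depending on G is an affine combination of G and λ-independent points, so each such coordinate is linear in λ; the λ² term in each signed area is a multiple of (L−M)×(L−M) = 0, so 2·[DLK] and 2·[KGL] are each linear in λ. Evaluating at λ=0 and λ=1:
  2·[DLK] = -1/3,   2·[KGL] = -1/6·λ + 1/6
So [DLK]:[KGL] = (-1/3) / (-1/6·λ + 1/6). Setting this equal to -5/2:
  -1/3 = -5/2·(-1/6·λ + 1/6)  ⇒  λ = 1/5
Then r = λ/(1−λ) = (1/5)/(4/5) = 1/4. Check: with r = 1/4, G = (1/5, 1/5) and [DLK]:[KGL] = -5/2 as required.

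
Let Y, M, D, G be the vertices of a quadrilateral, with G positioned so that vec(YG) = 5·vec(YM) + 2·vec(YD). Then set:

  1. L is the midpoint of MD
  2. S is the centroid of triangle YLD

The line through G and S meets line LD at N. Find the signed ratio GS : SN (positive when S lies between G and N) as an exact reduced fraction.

GS:SN = -19

Work in coordinates with Y = (0, 0), M = (1, 0), D = (0, 1), G = (5, 2).
1. L is the midpoint of MD ⇒ L = (1/2, 1/2)
2. S is the centroid of triangle YLD ⇒ S = (1/6, 1/2)
line GS meets LD at N = (8/19, 11/19)
S = G + t·(N−G) with t = 19/18, so GS:SN = 19/18:-1/18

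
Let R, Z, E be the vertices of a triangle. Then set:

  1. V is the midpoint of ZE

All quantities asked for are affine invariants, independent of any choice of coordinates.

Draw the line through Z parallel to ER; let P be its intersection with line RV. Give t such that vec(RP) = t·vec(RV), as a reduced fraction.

Assign R = (0, 0), Z = (1, 0), E = (0, 1) — the answer is frame-independent, so this choice is without loss of generality.
1. V is the midpoint of ZE ⇒ V = (1/2, 1/2)
through Z parallel to ER: direction (0, -1); meets RV at P = (1, 1)
P = R + t·(V−R) with t = 2

t = 2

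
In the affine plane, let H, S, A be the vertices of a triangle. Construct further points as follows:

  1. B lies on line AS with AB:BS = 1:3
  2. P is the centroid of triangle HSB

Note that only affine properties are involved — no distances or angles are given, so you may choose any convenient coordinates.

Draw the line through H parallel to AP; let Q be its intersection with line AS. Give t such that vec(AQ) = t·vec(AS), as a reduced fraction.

t = -5/4

Work in coordinates with H = (0, 0), S = (1, 0), A = (0, 1).
1. B lies on line AS with AB:BS = 1:3 ⇒ B = (1/4, 3/4)
2. P is the centroid of triangle HSB ⇒ P = (5/12, 1/4)
through H parallel to AP: direction (5/12, -3/4); meets AS at Q = (-5/4, 9/4)
Q = A + t·(S−A) with t = -5/4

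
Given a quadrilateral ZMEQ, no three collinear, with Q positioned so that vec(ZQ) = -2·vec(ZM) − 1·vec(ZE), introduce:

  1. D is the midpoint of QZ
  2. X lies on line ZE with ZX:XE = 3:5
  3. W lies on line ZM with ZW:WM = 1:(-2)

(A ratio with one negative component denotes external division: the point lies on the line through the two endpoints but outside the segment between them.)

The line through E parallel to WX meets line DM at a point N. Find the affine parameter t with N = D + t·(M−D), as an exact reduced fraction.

Choose coordinates Z = (0, 0), M = (1, 0), E = (0, 1), Q = (-2, -1).
1. D is the midpoint of QZ ⇒ D = (-1, -1/2)
2. X lies on line ZE with ZX:XE = 3:5 ⇒ X = (0, 3/8)
3. W lies on line ZM with ZW:WM = 1:(-2) ⇒ W = (-1, 0)
through E parallel to WX: direction (1, 3/8); meets DM at N = (-10, -11/4)
N = D + t·(M−D) with t = -9/2

t = -9/2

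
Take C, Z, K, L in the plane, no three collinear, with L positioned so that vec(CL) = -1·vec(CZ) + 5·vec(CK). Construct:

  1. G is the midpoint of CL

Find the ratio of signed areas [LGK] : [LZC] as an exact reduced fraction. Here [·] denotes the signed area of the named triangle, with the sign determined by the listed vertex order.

[LGK]:[LZC] = -1/10

Set C = (0, 0), Z = (1, 0), K = (0, 1), L = (-1, 5); any affine frame gives the same invariant.
1. G is the midpoint of CL ⇒ G = (-1/2, 5/2)
2·[LGK] = 1/2, 2·[LZC] = -5
[LGK]:[LZC] = 1/2:-5 = -1/10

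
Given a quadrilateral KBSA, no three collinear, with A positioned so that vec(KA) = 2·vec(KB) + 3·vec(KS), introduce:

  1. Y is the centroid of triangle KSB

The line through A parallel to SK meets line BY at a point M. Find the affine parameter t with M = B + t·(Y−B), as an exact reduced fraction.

t = -3/2

Assign K = (0, 0), B = (1, 0), S = (0, 1), A = (2, 3) — the answer is frame-independent, so this choice is without loss of generality.
1. Y is the centroid of triangle KSB ⇒ Y = (1/3, 1/3)
through A parallel to SK: direction (0, -1); meets BY at M = (2, -1/2)
M = B + t·(Y−B) with t = -3/2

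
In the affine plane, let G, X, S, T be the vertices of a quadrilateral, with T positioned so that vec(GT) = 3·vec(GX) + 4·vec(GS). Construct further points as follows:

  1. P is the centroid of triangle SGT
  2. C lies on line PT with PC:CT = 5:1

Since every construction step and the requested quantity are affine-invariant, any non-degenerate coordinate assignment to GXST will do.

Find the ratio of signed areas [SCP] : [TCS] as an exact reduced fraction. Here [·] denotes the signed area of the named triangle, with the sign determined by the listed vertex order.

[SCP]:[TCS] = 5

Choose coordinates G = (0, 0), X = (1, 0), S = (0, 1), T = (3, 4).
1. P is the centroid of triangle SGT ⇒ P = (1, 5/3)
2. C lies on line PT with PC:CT = 5:1 ⇒ C = (8/3, 65/18)
2·[SCP] = -5/6, 2·[TCS] = -1/6
[SCP]:[TCS] = -5/6:-1/6 = 5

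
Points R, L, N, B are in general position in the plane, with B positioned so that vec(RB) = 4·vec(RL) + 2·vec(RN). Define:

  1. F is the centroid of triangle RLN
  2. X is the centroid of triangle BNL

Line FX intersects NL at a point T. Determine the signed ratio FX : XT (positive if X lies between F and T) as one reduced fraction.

FX:XT = -6/5

Work in coordinates with R = (0, 0), L = (1, 0), N = (0, 1), B = (4, 2).
1. F is the centroid of triangle RLN ⇒ F = (1/3, 1/3)
2. X is the centroid of triangle BNL ⇒ X = (5/3, 1)
line FX meets NL at T = (5/9, 4/9)
X = F + t·(T−F) with t = 6, so FX:XT = 6:-5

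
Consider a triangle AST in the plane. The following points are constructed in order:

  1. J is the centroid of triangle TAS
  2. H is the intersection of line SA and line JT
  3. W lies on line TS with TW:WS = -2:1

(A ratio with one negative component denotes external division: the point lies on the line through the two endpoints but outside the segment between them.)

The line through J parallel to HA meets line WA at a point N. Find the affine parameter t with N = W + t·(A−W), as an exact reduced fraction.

Choose coordinates A = (0, 0), S = (1, 0), T = (0, 1).
1. J is the centroid of triangle TAS ⇒ J = (1/3, 1/3)
2. H is the intersection of line SA and line JT ⇒ H = (1/2, 0)
3. W lies on line TS with TW:WS = -2:1 ⇒ W = (2, -1)
through J parallel to HA: direction (-1/2, 0); meets WA at N = (-2/3, 1/3)
N = W + t·(A−W) with t = 4/3

t = 4/3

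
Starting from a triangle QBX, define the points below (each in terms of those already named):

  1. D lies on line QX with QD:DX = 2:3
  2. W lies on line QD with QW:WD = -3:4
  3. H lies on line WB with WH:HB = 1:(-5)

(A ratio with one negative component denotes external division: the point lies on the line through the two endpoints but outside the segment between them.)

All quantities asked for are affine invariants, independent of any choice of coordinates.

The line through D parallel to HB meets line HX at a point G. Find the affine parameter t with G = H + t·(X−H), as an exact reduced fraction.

Assign Q = (0, 0), B = (1, 0), X = (0, 1) — the answer is frame-independent, so this choice is without loss of generality.
1. D lies on line QX with QD:DX = 2:3 ⇒ D = (0, 2/5)
2. W lies on line QD with QW:WD = -3:4 ⇒ W = (0, -6/5)
3. H lies on line WB with WH:HB = 1:(-5) ⇒ H = (-1/4, -3/2)
through D parallel to HB: direction (5/4, 3/2); meets HX at G = (-3/44, 7/22)
G = H + t·(X−H) with t = 8/11

t = 8/11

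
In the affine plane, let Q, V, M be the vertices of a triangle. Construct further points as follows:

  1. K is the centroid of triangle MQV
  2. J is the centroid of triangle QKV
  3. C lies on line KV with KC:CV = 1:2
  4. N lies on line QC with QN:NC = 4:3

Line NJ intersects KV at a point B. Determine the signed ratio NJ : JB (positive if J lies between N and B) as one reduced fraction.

NJ:JB = 2/7

Assign Q = (0, 0), V = (1, 0), M = (0, 1) — the answer is frame-independent, so this choice is without loss of generality.
1. K is the centroid of triangle MQV ⇒ K = (1/3, 1/3)
2. J is the centroid of triangle QKV ⇒ J = (4/9, 1/9)
3. C lies on line KV with KC:CV = 1:2 ⇒ C = (5/9, 2/9)
4. N lies on line QC with QN:NC = 4:3 ⇒ N = (20/63, 8/63)
line NJ meets KV at B = (8/9, 1/18)
J = N + t·(B−N) with t = 2/9, so NJ:JB = 2/9:7/9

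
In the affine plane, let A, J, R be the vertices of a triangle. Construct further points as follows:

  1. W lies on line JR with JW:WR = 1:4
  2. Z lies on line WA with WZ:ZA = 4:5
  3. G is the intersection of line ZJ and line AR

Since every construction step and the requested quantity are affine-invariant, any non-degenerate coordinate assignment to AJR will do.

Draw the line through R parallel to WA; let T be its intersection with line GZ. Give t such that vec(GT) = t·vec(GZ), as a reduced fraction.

t = -4

Assign A = (0, 0), J = (1, 0), R = (0, 1) — the answer is frame-independent, so this choice is without loss of generality.
1. W lies on line JR with JW:WR = 1:4 ⇒ W = (4/5, 1/5)
2. Z lies on line WA with WZ:ZA = 4:5 ⇒ Z = (4/9, 1/9)
3. G is the intersection of line ZJ and line AR ⇒ G = (0, 1/5)
through R parallel to WA: direction (-4/5, -1/5); meets GZ at T = (-16/9, 5/9)
T = G + t·(Z−G) with t = -4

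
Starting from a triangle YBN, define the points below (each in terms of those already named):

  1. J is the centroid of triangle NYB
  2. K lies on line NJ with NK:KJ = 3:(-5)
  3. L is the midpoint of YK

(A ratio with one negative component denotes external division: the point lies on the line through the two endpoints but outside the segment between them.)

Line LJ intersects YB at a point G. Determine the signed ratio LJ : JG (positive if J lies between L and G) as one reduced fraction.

LJ:JG = 2

Assign Y = (0, 0), B = (1, 0), N = (0, 1) — the answer is frame-independent, so this choice is without loss of generality.
1. J is the centroid of triangle NYB ⇒ J = (1/3, 1/3)
2. K lies on line NJ with NK:KJ = 3:(-5) ⇒ K = (-1/2, 2)
3. L is the midpoint of YK ⇒ L = (-1/4, 1)
line LJ meets YB at G = (5/8, 0)
J = L + t·(G−L) with t = 2/3, so LJ:JG = 2/3:1/3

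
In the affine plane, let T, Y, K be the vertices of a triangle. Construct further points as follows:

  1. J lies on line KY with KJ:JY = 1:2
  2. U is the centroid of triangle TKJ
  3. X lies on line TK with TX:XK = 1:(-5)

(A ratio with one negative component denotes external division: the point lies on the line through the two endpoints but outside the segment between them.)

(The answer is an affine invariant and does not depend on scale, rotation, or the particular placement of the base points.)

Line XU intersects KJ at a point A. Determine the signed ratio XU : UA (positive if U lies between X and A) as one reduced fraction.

Set T = (0, 0), Y = (1, 0), K = (0, 1); any affine frame gives the same invariant.
1. J lies on line KY with KJ:JY = 1:2 ⇒ J = (1/3, 2/3)
2. U is the centroid of triangle TKJ ⇒ U = (1/9, 5/9)
3. X lies on line TK with TX:XK = 1:(-5) ⇒ X = (0, -1/4)
line XU meets KJ at A = (5/33, 28/33)
U = X + t·(A−X) with t = 11/15, so XU:UA = 11/15:4/15

XU:UA = 11/4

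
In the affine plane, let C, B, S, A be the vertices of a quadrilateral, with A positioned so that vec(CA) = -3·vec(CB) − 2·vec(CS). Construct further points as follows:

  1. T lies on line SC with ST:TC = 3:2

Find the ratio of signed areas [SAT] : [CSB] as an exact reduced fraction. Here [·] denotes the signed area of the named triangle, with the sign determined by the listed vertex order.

[SAT]:[CSB] = -9/5

Work in coordinates with C = (0, 0), B = (1, 0), S = (0, 1), A = (-3, -2).
1. T lies on line SC with ST:TC = 3:2 ⇒ T = (0, 2/5)
2·[SAT] = 9/5, 2·[CSB] = -1
[SAT]:[CSB] = 9/5:-1 = -9/5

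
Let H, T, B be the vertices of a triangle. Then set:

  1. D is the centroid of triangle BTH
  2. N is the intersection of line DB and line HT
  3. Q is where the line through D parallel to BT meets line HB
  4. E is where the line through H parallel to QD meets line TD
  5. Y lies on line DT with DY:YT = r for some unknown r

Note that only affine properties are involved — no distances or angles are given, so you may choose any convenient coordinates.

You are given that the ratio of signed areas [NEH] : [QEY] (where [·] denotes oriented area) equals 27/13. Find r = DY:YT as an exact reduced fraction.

Choose coordinates H = (0, 0), T = (1, 0), B = (0, 1).
1. D is the centroid of triangle BTH ⇒ D = (1/3, 1/3)
2. N is the intersection of line DB and line HT ⇒ N = (1/2, 0)
3. Q is where the line through D parallel to BT meets line HB ⇒ Q = (0, 2/3)
4. E is where the line through H parallel to QD meets line TD ⇒ E = (-1, 1)
5. With DY:YT = r, write λ = r/(r+1) so Y = D + λ·(T−D); Y is affine-linear in λ
Every point depending on Y is an affine combination of Y and λ-independent points, so each such coordinate is linear in λ; the λ² term in each signed area is a multiple of (T−D)×(T−D) = 0, so 2·[NEH] and 2·[QEY] are each linear in λ. Evaluating at λ=0 and λ=1:
  2·[NEH] = 1/2,   2·[QEY] = 1/9·λ + 2/9
So [NEH]:[QEY] = (1/2) / (1/9·λ + 2/9). Setting this equal to 27/13:
  1/2 = 27/13·(1/9·λ + 2/9)  ⇒  λ = 1/6
Then r = λ/(1−λ) = (1/6)/(5/6) = 1/5. Check: with r = 1/5, Y = (4/9, 5/18) and [NEH]:[QEY] = 27/13 as required.

r = 1/5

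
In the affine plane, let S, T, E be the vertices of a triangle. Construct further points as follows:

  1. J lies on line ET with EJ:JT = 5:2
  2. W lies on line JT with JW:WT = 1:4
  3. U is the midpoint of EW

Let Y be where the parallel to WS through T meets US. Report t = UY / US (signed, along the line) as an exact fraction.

Choose coordinates S = (0, 0), T = (1, 0), E = (0, 1).
1. J lies on line ET with EJ:JT = 5:2 ⇒ J = (5/7, 2/7)
2. W lies on line JT with JW:WT = 1:4 ⇒ W = (27/35, 8/35)
3. U is the midpoint of EW ⇒ U = (27/70, 43/70)
through T parallel to WS: direction (-27/35, -8/35); meets US at Y = (-8/35, -344/945)
Y = U + t·(S−U) with t = 43/27

t = 43/27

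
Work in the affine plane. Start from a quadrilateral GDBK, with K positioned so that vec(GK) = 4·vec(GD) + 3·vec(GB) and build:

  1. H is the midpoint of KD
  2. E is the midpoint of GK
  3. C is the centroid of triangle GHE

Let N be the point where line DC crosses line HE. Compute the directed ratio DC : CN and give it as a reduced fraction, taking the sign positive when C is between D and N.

Choose coordinates G = (0, 0), D = (1, 0), B = (0, 1), K = (4, 3).
1. H is the midpoint of KD ⇒ H = (5/2, 3/2)
2. E is the midpoint of GK ⇒ E = (2, 3/2)
3. C is the centroid of triangle GHE ⇒ C = (3/2, 1)
line DC meets HE at N = (7/4, 3/2)
C = D + t·(N−D) with t = 2/3, so DC:CN = 2/3:1/3

DC:CN = 2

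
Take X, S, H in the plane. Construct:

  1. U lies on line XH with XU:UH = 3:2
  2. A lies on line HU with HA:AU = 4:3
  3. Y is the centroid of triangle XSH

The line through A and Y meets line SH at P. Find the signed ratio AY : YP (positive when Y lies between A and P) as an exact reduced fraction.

Choose coordinates X = (0, 0), S = (1, 0), H = (0, 1).
1. U lies on line XH with XU:UH = 3:2 ⇒ U = (0, 3/5)
2. A lies on line HU with HA:AU = 4:3 ⇒ A = (0, 27/35)
3. Y is the centroid of triangle XSH ⇒ Y = (1/3, 1/3)
line AY meets SH at P = (-8/11, 19/11)
Y = A + t·(P−A) with t = -11/24, so AY:YP = -11/24:35/24

AY:YP = -11/35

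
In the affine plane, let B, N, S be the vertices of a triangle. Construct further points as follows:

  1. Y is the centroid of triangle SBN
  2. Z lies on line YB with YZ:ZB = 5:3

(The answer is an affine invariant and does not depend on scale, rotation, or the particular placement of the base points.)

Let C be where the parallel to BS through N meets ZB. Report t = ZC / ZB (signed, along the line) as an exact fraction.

Set B = (0, 0), N = (1, 0), S = (0, 1); any affine frame gives the same invariant.
1. Y is the centroid of triangle SBN ⇒ Y = (1/3, 1/3)
2. Z lies on line YB with YZ:ZB = 5:3 ⇒ Z = (1/8, 1/8)
through N parallel to BS: direction (0, 1); meets ZB at C = (1, 1)
C = Z + t·(B−Z) with t = -7

t = -7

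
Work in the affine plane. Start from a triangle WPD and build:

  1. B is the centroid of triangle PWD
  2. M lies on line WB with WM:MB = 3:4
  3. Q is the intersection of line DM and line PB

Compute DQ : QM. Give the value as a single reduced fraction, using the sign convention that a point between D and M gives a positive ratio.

DQ:QM = 7/4

Assign W = (0, 0), P = (1, 0), D = (0, 1) — the answer is frame-independent, so this choice is without loss of generality.
1. B is the centroid of triangle PWD ⇒ B = (1/3, 1/3)
2. M lies on line WB with WM:MB = 3:4 ⇒ M = (1/7, 1/7)
3. Q is the intersection of line DM and line PB ⇒ Q = (1/11, 5/11)
Q = D + t·(M−D) with t = 7/11, so DQ:QM = t:(1−t) = 7/11:4/11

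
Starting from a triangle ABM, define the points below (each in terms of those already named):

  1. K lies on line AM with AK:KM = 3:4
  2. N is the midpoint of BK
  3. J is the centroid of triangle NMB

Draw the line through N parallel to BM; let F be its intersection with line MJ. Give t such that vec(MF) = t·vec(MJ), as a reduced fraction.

t = 3

Set A = (0, 0), B = (1, 0), M = (0, 1); any affine frame gives the same invariant.
1. K lies on line AM with AK:KM = 3:4 ⇒ K = (0, 3/7)
2. N is the midpoint of BK ⇒ N = (1/2, 3/14)
3. J is the centroid of triangle NMB ⇒ J = (1/2, 17/42)
through N parallel to BM: direction (-1, 1); meets MJ at F = (3/2, -11/14)
F = M + t·(J−M) with t = 3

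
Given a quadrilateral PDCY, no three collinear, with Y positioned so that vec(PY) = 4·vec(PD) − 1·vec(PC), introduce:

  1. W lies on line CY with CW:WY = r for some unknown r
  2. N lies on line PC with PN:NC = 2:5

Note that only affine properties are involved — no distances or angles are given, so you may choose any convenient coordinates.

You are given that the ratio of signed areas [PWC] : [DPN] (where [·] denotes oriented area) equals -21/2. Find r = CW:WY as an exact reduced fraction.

r = 3

Set P = (0, 0), D = (1, 0), C = (0, 1), Y = (4, -1); any affine frame gives the same invariant.
1. With CW:WY = r, write λ = r/(r+1) so W = C + λ·(Y−C); W is affine-linear in λ
2. N lies on line PC with PN:NC = 2:5 ⇒ N = (0, 2/7)
Every point depending on W is an affine combination of W and λ-independent points, so each such coordinate is linear in λ; the λ² term in each signed area is a multiple of (Y−C)×(Y−C) = 0, so 2·[PWC] and 2·[DPN] are each linear in λ. Evaluating at λ=0 and λ=1:
  2·[PWC] = 4·λ,   2·[DPN] = -2/7
So [PWC]:[DPN] = (4·λ) / (-2/7). Setting this equal to -21/2:
  4·λ = -21/2·(-2/7)  ⇒  λ = 3/4
Then r = λ/(1−λ) = (3/4)/(1/4) = 3. Check: with r = 3, W = (3, -1/2) and [PWC]:[DPN] = -21/2 as required.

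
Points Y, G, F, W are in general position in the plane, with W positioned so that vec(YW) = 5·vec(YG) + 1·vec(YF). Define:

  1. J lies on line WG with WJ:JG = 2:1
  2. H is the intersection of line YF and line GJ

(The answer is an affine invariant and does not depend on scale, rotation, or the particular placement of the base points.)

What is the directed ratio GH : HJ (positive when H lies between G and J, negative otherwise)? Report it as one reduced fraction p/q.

GH:HJ = -3/7

Choose coordinates Y = (0, 0), G = (1, 0), F = (0, 1), W = (5, 1).
1. J lies on line WG with WJ:JG = 2:1 ⇒ J = (7/3, 1/3)
2. H is the intersection of line YF and line GJ ⇒ H = (0, -1/4)
H = G + t·(J−G) with t = -3/4, so GH:HJ = t:(1−t) = -3/4:7/4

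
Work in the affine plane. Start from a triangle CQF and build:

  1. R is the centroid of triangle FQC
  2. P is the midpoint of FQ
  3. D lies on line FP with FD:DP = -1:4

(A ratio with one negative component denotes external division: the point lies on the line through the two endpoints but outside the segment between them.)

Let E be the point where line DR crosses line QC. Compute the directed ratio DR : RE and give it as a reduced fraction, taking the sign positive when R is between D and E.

Set C = (0, 0), Q = (1, 0), F = (0, 1); any affine frame gives the same invariant.
1. R is the centroid of triangle FQC ⇒ R = (1/3, 1/3)
2. P is the midpoint of FQ ⇒ P = (1/2, 1/2)
3. D lies on line FP with FD:DP = -1:4 ⇒ D = (-1/6, 7/6)
line DR meets QC at E = (8/15, 0)
R = D + t·(E−D) with t = 5/7, so DR:RE = 5/7:2/7

DR:RE = 5/2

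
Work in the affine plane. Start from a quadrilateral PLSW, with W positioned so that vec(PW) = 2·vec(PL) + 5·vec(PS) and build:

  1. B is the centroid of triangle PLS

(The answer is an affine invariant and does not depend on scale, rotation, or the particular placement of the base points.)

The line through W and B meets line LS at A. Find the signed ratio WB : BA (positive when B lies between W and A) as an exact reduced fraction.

Work in coordinates with P = (0, 0), L = (1, 0), S = (0, 1), W = (2, 5).
1. B is the centroid of triangle PLS ⇒ B = (1/3, 1/3)
line WB meets LS at A = (8/19, 11/19)
B = W + t·(A−W) with t = 19/18, so WB:BA = 19/18:-1/18

WB:BA = -19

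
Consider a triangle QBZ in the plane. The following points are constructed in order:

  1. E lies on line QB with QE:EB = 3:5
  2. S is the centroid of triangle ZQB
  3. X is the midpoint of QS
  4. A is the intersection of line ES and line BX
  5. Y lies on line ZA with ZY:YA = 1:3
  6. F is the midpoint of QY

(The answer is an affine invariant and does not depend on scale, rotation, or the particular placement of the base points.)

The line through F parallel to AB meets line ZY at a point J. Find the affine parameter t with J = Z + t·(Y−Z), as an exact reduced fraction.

Set Q = (0, 0), B = (1, 0), Z = (0, 1); any affine frame gives the same invariant.
1. E lies on line QB with QE:EB = 3:5 ⇒ E = (3/8, 0)
2. S is the centroid of triangle ZQB ⇒ S = (1/3, 1/3)
3. X is the midpoint of QS ⇒ X = (1/6, 1/6)
4. A is the intersection of line ES and line BX ⇒ A = (14/39, 5/39)
5. Y lies on line ZA with ZY:YA = 1:3 ⇒ Y = (7/78, 61/78)
6. F is the midpoint of QY ⇒ F = (7/156, 61/156)
through F parallel to AB: direction (25/39, -5/39); meets ZY at J = (7/26, 9/26)
J = Z + t·(Y−Z) with t = 3

t = 3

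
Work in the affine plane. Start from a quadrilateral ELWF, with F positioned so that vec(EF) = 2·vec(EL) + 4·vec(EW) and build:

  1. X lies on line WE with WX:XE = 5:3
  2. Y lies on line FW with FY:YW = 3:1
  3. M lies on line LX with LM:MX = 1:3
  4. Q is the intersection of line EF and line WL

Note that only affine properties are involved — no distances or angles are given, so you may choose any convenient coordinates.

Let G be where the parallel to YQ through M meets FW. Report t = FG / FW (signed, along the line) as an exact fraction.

t = 27/64

Choose coordinates E = (0, 0), L = (1, 0), W = (0, 1), F = (2, 4).
1. X lies on line WE with WX:XE = 5:3 ⇒ X = (0, 3/8)
2. Y lies on line FW with FY:YW = 3:1 ⇒ Y = (1/2, 7/4)
3. M lies on line LX with LM:MX = 1:3 ⇒ M = (3/4, 3/32)
4. Q is the intersection of line EF and line WL ⇒ Q = (1/3, 2/3)
through M parallel to YQ: direction (-1/6, -13/12); meets FW at G = (37/32, 175/64)
G = F + t·(W−F) with t = 27/64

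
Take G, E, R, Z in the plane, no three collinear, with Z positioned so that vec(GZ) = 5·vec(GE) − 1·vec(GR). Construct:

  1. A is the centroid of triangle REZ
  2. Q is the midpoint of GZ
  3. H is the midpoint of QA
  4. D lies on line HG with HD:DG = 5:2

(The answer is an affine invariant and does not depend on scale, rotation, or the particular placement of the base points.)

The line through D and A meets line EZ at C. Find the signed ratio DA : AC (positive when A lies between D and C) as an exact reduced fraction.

DA:AC = -23/14

Assign G = (0, 0), E = (1, 0), R = (0, 1), Z = (5, -1) — the answer is frame-independent, so this choice is without loss of generality.
1. A is the centroid of triangle REZ ⇒ A = (2, 0)
2. Q is the midpoint of GZ ⇒ Q = (5/2, -1/2)
3. H is the midpoint of QA ⇒ H = (9/4, -1/4)
4. D lies on line HG with HD:DG = 5:2 ⇒ D = (9/14, -1/14)
line DA meets EZ at C = (27/23, -1/23)
A = D + t·(C−D) with t = 23/9, so DA:AC = 23/9:-14/9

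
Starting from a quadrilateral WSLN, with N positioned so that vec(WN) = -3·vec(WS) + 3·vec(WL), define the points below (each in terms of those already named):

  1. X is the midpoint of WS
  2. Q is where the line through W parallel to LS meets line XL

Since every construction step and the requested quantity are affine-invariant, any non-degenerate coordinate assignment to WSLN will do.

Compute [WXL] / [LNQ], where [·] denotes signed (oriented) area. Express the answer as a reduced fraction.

Set W = (0, 0), S = (1, 0), L = (0, 1), N = (-3, 3); any affine frame gives the same invariant.
1. X is the midpoint of WS ⇒ X = (1/2, 0)
2. Q is where the line through W parallel to LS meets line XL ⇒ Q = (1, -1)
2·[WXL] = 1/2, 2·[LNQ] = 4
[WXL]:[LNQ] = 1/2:4 = 1/8

[WXL]:[LNQ] = 1/8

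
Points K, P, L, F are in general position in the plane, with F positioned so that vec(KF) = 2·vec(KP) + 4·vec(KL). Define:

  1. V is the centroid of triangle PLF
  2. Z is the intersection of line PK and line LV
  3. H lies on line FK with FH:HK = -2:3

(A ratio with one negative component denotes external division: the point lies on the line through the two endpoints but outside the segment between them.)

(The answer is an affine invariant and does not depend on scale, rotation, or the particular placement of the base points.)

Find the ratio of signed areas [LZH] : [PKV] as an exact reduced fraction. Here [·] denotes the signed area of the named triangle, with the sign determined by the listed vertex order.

[LZH]:[PKV] = 63/10

Assign K = (0, 0), P = (1, 0), L = (0, 1), F = (2, 4) — the answer is frame-independent, so this choice is without loss of generality.
1. V is the centroid of triangle PLF ⇒ V = (1, 5/3)
2. Z is the intersection of line PK and line LV ⇒ Z = (-3/2, 0)
3. H lies on line FK with FH:HK = -2:3 ⇒ H = (6, 12)
2·[LZH] = -21/2, 2·[PKV] = -5/3
[LZH]:[PKV] = -21/2:-5/3 = 63/10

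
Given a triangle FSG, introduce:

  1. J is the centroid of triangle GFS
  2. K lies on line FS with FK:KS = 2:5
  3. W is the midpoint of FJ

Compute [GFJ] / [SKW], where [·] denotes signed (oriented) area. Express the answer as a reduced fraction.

[GFJ]:[SKW] = -14/5

Choose coordinates F = (0, 0), S = (1, 0), G = (0, 1).
1. J is the centroid of triangle GFS ⇒ J = (1/3, 1/3)
2. K lies on line FS with FK:KS = 2:5 ⇒ K = (2/7, 0)
3. W is the midpoint of FJ ⇒ W = (1/6, 1/6)
2·[GFJ] = 1/3, 2·[SKW] = -5/42
[GFJ]:[SKW] = 1/3:-5/42 = -14/5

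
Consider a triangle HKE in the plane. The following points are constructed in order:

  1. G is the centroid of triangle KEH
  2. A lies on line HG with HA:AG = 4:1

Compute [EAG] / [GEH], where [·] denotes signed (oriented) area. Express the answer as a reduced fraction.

Set H = (0, 0), K = (1, 0), E = (0, 1); any affine frame gives the same invariant.
1. G is the centroid of triangle KEH ⇒ G = (1/3, 1/3)
2. A lies on line HG with HA:AG = 4:1 ⇒ A = (4/15, 4/15)
2·[EAG] = 1/15, 2·[GEH] = 1/3
[EAG]:[GEH] = 1/15:1/3 = 1/5

[EAG]:[GEH] = 1/5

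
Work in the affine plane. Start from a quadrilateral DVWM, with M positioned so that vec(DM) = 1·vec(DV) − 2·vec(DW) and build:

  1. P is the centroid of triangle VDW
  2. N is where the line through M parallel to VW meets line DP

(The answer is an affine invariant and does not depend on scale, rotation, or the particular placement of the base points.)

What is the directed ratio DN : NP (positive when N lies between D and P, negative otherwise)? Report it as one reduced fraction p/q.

Assign D = (0, 0), V = (1, 0), W = (0, 1), M = (1, -2) — the answer is frame-independent, so this choice is without loss of generality.
1. P is the centroid of triangle VDW ⇒ P = (1/3, 1/3)
2. N is where the line through M parallel to VW meets line DP ⇒ N = (-1/2, -1/2)
N = D + t·(P−D) with t = -3/2, so DN:NP = t:(1−t) = -3/2:5/2

DN:NP = -3/5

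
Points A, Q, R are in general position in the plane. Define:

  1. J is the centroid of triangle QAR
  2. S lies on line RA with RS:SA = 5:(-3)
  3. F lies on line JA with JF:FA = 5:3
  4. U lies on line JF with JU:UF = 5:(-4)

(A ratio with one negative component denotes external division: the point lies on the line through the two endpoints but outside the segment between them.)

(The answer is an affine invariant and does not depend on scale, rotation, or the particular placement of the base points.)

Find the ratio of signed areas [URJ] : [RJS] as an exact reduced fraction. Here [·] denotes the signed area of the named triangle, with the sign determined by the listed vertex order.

Work in coordinates with A = (0, 0), Q = (1, 0), R = (0, 1).
1. J is the centroid of triangle QAR ⇒ J = (1/3, 1/3)
2. S lies on line RA with RS:SA = 5:(-3) ⇒ S = (0, -3/2)
3. F lies on line JA with JF:FA = 5:3 ⇒ F = (1/8, 1/8)
4. U lies on line JF with JU:UF = 5:(-4) ⇒ U = (-17/24, -17/24)
2·[URJ] = -25/24, 2·[RJS] = -5/6
[URJ]:[RJS] = -25/24:-5/6 = 5/4

[URJ]:[RJS] = 5/4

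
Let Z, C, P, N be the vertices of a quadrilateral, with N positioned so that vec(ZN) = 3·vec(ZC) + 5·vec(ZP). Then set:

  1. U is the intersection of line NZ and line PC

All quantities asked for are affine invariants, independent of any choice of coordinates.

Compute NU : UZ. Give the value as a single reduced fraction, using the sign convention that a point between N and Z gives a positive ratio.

NU:UZ = 7

Assign Z = (0, 0), C = (1, 0), P = (0, 1), N = (3, 5) — the answer is frame-independent, so this choice is without loss of generality.
1. U is the intersection of line NZ and line PC ⇒ U = (3/8, 5/8)
U = N + t·(Z−N) with t = 7/8, so NU:UZ = t:(1−t) = 7/8:1/8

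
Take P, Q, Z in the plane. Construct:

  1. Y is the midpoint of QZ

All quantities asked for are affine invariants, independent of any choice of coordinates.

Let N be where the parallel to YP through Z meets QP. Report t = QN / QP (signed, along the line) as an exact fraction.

t = 2

Assign P = (0, 0), Q = (1, 0), Z = (0, 1) — the answer is frame-independent, so this choice is without loss of generality.
1. Y is the midpoint of QZ ⇒ Y = (1/2, 1/2)
through Z parallel to YP: direction (-1/2, -1/2); meets QP at N = (-1, 0)
N = Q + t·(P−Q) with t = 2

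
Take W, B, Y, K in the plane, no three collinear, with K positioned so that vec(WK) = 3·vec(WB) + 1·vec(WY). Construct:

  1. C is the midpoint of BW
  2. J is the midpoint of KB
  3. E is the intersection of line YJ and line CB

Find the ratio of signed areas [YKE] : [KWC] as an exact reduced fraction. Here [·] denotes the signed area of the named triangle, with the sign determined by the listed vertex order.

[YKE]:[KWC] = -6

Choose coordinates W = (0, 0), B = (1, 0), Y = (0, 1), K = (3, 1).
1. C is the midpoint of BW ⇒ C = (1/2, 0)
2. J is the midpoint of KB ⇒ J = (2, 1/2)
3. E is the intersection of line YJ and line CB ⇒ E = (4, 0)
2·[YKE] = -3, 2·[KWC] = 1/2
[YKE]:[KWC] = -3:1/2 = -6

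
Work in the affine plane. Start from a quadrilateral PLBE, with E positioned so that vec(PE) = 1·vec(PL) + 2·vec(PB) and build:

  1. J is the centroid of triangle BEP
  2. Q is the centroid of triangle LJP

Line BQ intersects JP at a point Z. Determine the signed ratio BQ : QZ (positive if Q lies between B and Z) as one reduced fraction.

BQ:QZ = -2

Assign P = (0, 0), L = (1, 0), B = (0, 1), E = (1, 2) — the answer is frame-independent, so this choice is without loss of generality.
1. J is the centroid of triangle BEP ⇒ J = (1/3, 1)
2. Q is the centroid of triangle LJP ⇒ Q = (4/9, 1/3)
line BQ meets JP at Z = (2/9, 2/3)
Q = B + t·(Z−B) with t = 2, so BQ:QZ = 2:-1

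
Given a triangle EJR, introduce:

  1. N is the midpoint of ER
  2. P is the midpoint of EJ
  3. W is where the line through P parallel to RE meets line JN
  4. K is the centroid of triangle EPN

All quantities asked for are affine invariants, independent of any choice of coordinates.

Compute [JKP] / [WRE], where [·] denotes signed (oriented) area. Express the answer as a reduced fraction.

[JKP]:[WRE] = 1/6

Work in coordinates with E = (0, 0), J = (1, 0), R = (0, 1).
1. N is the midpoint of ER ⇒ N = (0, 1/2)
2. P is the midpoint of EJ ⇒ P = (1/2, 0)
3. W is where the line through P parallel to RE meets line JN ⇒ W = (1/2, 1/4)
4. K is the centroid of triangle EPN ⇒ K = (1/6, 1/6)
2·[JKP] = 1/12, 2·[WRE] = 1/2
[JKP]:[WRE] = 1/12:1/2 = 1/6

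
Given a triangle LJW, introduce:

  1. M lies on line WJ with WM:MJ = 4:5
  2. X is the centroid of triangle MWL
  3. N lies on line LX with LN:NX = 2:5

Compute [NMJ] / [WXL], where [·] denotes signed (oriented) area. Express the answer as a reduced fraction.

Set L = (0, 0), J = (1, 0), W = (0, 1); any affine frame gives the same invariant.
1. M lies on line WJ with WM:MJ = 4:5 ⇒ M = (4/9, 5/9)
2. X is the centroid of triangle MWL ⇒ X = (4/27, 14/27)
3. N lies on line LX with LN:NX = 2:5 ⇒ N = (8/189, 4/27)
2·[NMJ] = -85/189, 2·[WXL] = -4/27
[NMJ]:[WXL] = -85/189:-4/27 = 85/28

[NMJ]:[WXL] = 85/28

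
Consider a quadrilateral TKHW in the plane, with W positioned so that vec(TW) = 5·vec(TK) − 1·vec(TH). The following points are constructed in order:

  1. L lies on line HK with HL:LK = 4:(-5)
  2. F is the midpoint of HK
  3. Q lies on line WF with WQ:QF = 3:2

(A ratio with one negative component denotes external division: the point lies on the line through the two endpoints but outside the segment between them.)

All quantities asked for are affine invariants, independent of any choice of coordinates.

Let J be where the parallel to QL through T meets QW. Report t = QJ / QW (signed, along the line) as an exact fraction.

Assign T = (0, 0), K = (1, 0), H = (0, 1), W = (5, -1) — the answer is frame-independent, so this choice is without loss of generality.
1. L lies on line HK with HL:LK = 4:(-5) ⇒ L = (-4, 5)
2. F is the midpoint of HK ⇒ F = (1/2, 1/2)
3. Q lies on line WF with WQ:QF = 3:2 ⇒ Q = (23/10, -1/10)
through T parallel to QL: direction (-63/10, 51/10); meets QW at J = (-7/5, 17/15)
J = Q + t·(W−Q) with t = -37/27

t = -37/27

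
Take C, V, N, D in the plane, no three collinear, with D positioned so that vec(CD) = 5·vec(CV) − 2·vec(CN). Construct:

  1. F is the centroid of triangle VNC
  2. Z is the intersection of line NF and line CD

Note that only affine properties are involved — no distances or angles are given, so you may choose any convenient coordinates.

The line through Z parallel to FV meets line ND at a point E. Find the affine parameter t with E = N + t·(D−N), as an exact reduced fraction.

t = 15/8

Work in coordinates with C = (0, 0), V = (1, 0), N = (0, 1), D = (5, -2).
1. F is the centroid of triangle VNC ⇒ F = (1/3, 1/3)
2. Z is the intersection of line NF and line CD ⇒ Z = (5/8, -1/4)
through Z parallel to FV: direction (2/3, -1/3); meets ND at E = (75/8, -37/8)
E = N + t·(D−N) with t = 15/8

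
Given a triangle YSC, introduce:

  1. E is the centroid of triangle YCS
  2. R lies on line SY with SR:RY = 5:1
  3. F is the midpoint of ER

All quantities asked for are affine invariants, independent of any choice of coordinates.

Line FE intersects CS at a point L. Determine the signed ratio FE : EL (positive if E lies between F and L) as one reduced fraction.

FE:EL = 3/4

Set Y = (0, 0), S = (1, 0), C = (0, 1); any affine frame gives the same invariant.
1. E is the centroid of triangle YCS ⇒ E = (1/3, 1/3)
2. R lies on line SY with SR:RY = 5:1 ⇒ R = (1/6, 0)
3. F is the midpoint of ER ⇒ F = (1/4, 1/6)
line FE meets CS at L = (4/9, 5/9)
E = F + t·(L−F) with t = 3/7, so FE:EL = 3/7:4/7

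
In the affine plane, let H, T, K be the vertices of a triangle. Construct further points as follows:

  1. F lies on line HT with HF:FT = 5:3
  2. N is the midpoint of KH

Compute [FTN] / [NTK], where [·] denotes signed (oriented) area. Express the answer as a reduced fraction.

[FTN]:[NTK] = 3/8

Assign H = (0, 0), T = (1, 0), K = (0, 1) — the answer is frame-independent, so this choice is without loss of generality.
1. F lies on line HT with HF:FT = 5:3 ⇒ F = (5/8, 0)
2. N is the midpoint of KH ⇒ N = (0, 1/2)
2·[FTN] = 3/16, 2·[NTK] = 1/2
[FTN]:[NTK] = 3/16:1/2 = 3/8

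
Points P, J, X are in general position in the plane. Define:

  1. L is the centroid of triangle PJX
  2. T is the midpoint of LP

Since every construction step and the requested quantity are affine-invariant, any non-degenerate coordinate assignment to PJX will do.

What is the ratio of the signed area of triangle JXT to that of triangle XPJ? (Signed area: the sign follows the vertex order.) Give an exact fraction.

Work in coordinates with P = (0, 0), J = (1, 0), X = (0, 1).
1. L is the centroid of triangle PJX ⇒ L = (1/3, 1/3)
2. T is the midpoint of LP ⇒ T = (1/6, 1/6)
2·[JXT] = 2/3, 2·[XPJ] = 1
[JXT]:[XPJ] = 2/3:1 = 2/3

[JXT]:[XPJ] = 2/3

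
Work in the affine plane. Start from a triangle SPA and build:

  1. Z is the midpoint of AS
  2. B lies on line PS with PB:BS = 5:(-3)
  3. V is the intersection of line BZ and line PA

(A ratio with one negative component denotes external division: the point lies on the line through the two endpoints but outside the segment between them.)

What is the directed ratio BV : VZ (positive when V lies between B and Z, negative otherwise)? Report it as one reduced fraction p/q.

Assign S = (0, 0), P = (1, 0), A = (0, 1) — the answer is frame-independent, so this choice is without loss of generality.
1. Z is the midpoint of AS ⇒ Z = (0, 1/2)
2. B lies on line PS with PB:BS = 5:(-3) ⇒ B = (-3/2, 0)
3. V is the intersection of line BZ and line PA ⇒ V = (3/8, 5/8)
V = B + t·(Z−B) with t = 5/4, so BV:VZ = t:(1−t) = 5/4:-1/4

BV:VZ = -5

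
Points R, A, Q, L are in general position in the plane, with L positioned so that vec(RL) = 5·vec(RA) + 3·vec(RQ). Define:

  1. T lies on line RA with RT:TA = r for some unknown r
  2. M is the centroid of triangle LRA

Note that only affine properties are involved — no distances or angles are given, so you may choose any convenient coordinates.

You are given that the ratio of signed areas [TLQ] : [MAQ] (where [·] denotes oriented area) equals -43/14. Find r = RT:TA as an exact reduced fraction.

Choose coordinates R = (0, 0), A = (1, 0), Q = (0, 1), L = (5, 3).
1. With RT:TA = r, write λ = r/(r+1) so T = R + λ·(A−R); T is affine-linear in λ
2. M is the centroid of triangle LRA ⇒ M = (2, 1)
Every point depending on T is an affine combination of T and λ-independent points, so each such coordinate is linear in λ; the λ² term in each signed area is a multiple of (A−R)×(A−R) = 0, so 2·[TLQ] and 2·[MAQ] are each linear in λ. Evaluating at λ=0 and λ=1:
  2·[TLQ] = 2·λ + 5,   2·[MAQ] = -2
So [TLQ]:[MAQ] = (2·λ + 5) / (-2). Setting this equal to -43/14:
  2·λ + 5 = -43/14·(-2)  ⇒  λ = 4/7
Then r = λ/(1−λ) = (4/7)/(3/7) = 4/3. Check: with r = 4/3, T = (4/7, 0) and [TLQ]:[MAQ] = -43/14 as required.

r = 4/3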